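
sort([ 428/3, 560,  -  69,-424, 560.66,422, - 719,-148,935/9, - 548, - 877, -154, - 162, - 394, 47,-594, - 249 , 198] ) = [-877,- 719,-594,-548, - 424, - 394, - 249,- 162,  -  154, -148,  -  69 , 47, 935/9, 428/3, 198,  422, 560,  560.66]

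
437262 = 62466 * 7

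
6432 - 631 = 5801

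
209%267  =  209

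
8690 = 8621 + 69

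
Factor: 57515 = 5^1 * 11503^1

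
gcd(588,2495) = 1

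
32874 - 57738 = -24864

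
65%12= 5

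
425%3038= 425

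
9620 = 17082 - 7462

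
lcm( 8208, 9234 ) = 73872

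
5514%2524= 466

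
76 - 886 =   -  810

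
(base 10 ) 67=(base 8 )103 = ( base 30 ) 27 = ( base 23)2l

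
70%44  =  26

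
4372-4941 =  - 569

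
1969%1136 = 833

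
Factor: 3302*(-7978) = -2^2*13^1*127^1*3989^1= - 26343356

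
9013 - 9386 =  - 373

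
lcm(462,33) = 462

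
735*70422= 51760170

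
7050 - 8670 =-1620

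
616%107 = 81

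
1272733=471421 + 801312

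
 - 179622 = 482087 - 661709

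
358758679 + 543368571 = 902127250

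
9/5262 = 3/1754 = 0.00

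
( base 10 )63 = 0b111111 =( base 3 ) 2100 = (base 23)2h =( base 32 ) 1v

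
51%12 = 3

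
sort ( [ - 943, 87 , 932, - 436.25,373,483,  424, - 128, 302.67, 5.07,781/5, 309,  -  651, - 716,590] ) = [ - 943, - 716, - 651, - 436.25, - 128, 5.07,  87,781/5,  302.67, 309,373,424,  483,  590, 932 ] 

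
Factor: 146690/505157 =2^1*5^1*14669^1*505157^(  -  1 )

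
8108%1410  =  1058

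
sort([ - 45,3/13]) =[ - 45,3/13]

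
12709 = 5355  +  7354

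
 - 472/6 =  - 79 + 1/3 = - 78.67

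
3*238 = 714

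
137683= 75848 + 61835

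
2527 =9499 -6972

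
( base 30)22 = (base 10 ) 62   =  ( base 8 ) 76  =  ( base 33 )1T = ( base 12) 52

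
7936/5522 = 1+1207/2761 = 1.44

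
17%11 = 6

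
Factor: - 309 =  - 3^1 * 103^1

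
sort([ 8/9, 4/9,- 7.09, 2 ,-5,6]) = [ - 7.09,-5,4/9,  8/9, 2,6 ]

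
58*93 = 5394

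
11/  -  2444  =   - 11/2444 = -0.00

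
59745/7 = 8535 = 8535.00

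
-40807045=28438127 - 69245172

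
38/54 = 19/27 =0.70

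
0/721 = 0=0.00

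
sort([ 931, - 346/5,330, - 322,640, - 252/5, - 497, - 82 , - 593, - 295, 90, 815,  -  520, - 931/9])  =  [ - 593, - 520, - 497,-322, - 295, -931/9, - 82, - 346/5, - 252/5, 90,  330,  640, 815,931]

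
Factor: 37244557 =7^2*760093^1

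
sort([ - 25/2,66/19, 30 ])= [ - 25/2,66/19,30]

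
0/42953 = 0 =0.00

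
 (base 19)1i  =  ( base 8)45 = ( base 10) 37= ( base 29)18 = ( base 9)41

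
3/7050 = 1/2350 = 0.00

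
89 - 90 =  - 1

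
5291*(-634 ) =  - 3354494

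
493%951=493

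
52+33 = 85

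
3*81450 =244350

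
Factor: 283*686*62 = 12036556 = 2^2 * 7^3*31^1*283^1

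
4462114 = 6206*719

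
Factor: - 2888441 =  - 2888441^1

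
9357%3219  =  2919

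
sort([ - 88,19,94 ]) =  [  -  88,19, 94 ] 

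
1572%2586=1572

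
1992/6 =332 = 332.00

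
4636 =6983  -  2347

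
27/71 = 27/71= 0.38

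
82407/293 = 281+74/293 = 281.25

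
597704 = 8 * 74713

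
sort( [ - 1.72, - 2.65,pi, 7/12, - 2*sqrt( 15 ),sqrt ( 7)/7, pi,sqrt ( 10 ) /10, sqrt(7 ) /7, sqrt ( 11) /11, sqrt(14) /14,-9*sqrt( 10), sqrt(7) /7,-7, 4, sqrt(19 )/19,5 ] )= [ - 9 * sqrt(10 ), - 2*sqrt ( 15 ), - 7 , - 2.65, - 1.72, sqrt( 19)/19, sqrt ( 14) /14,  sqrt( 11 ) /11  ,  sqrt(10)/10,sqrt ( 7)/7, sqrt(7 ) /7, sqrt(7) /7,7/12,pi, pi, 4, 5] 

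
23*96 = 2208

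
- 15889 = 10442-26331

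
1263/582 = 2 + 33/194 = 2.17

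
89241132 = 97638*914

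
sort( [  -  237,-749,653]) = [-749, -237,653]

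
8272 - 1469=6803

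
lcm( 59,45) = 2655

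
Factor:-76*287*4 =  - 87248 = - 2^4*7^1*19^1 * 41^1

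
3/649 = 3/649  =  0.00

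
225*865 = 194625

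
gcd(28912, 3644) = 4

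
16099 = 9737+6362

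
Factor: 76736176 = 2^4*11^1*79^1*5519^1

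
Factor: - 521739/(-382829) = 3^2*43^( - 1) * 307^( - 1) * 1999^1   =  17991/13201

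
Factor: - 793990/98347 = -2^1*5^1*79399^1 * 98347^ ( - 1)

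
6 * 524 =3144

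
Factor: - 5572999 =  - 733^1*7603^1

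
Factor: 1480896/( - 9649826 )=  - 740448/4824913 =- 2^5*3^3 * 857^1*1459^( - 1 ) * 3307^( - 1 ) 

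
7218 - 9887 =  - 2669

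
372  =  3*124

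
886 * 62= 54932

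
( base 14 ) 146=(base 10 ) 258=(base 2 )100000010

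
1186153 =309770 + 876383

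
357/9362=357/9362 = 0.04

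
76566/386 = 38283/193=198.36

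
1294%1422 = 1294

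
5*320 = 1600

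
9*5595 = 50355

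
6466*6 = 38796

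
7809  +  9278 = 17087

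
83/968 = 83/968= 0.09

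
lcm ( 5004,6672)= 20016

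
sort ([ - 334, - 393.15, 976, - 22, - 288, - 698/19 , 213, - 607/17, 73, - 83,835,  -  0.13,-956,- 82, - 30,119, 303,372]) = [ - 956, - 393.15,-334, - 288, - 83, - 82, - 698/19, - 607/17, - 30, - 22,-0.13, 73,119, 213,303, 372,835, 976 ] 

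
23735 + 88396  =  112131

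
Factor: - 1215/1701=-5/7 = - 5^1*7^(  -  1) 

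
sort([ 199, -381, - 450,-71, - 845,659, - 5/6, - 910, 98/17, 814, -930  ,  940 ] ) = [ - 930 , - 910 , - 845 , - 450, - 381, - 71,- 5/6,98/17,  199,659,  814, 940]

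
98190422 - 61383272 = 36807150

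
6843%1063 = 465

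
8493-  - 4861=13354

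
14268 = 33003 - 18735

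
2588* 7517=19453996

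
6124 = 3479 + 2645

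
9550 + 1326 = 10876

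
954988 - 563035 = 391953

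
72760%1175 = 1085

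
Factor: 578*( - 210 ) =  -2^2*3^1 *5^1*7^1 *17^2 = - 121380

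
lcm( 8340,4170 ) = 8340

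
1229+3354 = 4583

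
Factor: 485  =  5^1*97^1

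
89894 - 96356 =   -  6462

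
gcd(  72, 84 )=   12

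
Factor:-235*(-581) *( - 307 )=-41916245 = - 5^1*7^1* 47^1 * 83^1*307^1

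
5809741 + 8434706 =14244447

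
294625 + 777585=1072210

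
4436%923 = 744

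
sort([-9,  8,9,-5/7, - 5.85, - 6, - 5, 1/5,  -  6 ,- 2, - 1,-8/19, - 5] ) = [ - 9 , - 6 , - 6 , - 5.85 , - 5, - 5, - 2, - 1,-5/7 , - 8/19,1/5,  8, 9 ] 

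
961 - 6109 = - 5148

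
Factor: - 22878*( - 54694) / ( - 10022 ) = -625644666/5011 =- 2^1*3^2*23^1*29^1*31^1*41^2*5011^( - 1)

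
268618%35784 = 18130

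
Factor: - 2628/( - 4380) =3^1*5^( - 1) = 3/5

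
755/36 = 20 +35/36=20.97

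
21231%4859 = 1795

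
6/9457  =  6/9457  =  0.00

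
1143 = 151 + 992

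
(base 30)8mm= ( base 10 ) 7882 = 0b1111011001010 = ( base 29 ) 9an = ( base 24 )DGA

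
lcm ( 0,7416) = 0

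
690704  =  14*49336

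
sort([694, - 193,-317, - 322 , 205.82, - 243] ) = [ - 322,- 317, - 243, - 193,205.82 , 694]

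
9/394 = 9/394 = 0.02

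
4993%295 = 273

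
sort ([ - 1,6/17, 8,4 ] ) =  [-1 , 6/17,4,8 ]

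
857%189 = 101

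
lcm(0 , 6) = 0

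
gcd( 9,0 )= 9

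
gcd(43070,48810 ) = 10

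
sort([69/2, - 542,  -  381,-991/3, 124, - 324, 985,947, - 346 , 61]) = [-542,-381 ,  -  346,-991/3,-324,  69/2 , 61, 124,  947 , 985] 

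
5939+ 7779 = 13718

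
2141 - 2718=-577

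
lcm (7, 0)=0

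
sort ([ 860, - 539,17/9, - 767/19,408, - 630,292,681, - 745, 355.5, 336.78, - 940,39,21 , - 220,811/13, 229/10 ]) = [ - 940, - 745 , - 630, - 539, - 220,- 767/19,17/9,21,229/10,39, 811/13, 292, 336.78, 355.5,408,681,860] 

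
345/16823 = 345/16823 = 0.02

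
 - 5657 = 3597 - 9254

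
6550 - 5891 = 659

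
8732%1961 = 888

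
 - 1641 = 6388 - 8029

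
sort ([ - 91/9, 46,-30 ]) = [ - 30,-91/9,46 ]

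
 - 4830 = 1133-5963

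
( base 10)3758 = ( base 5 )110013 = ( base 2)111010101110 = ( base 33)3et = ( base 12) 2212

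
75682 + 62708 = 138390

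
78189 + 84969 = 163158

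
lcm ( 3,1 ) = 3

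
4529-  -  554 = 5083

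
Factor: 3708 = 2^2*3^2*103^1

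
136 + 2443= 2579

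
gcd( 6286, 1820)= 14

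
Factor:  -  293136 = - 2^4*3^1*31^1 * 197^1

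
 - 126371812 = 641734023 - 768105835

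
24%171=24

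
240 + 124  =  364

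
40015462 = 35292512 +4722950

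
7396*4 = 29584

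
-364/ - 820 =91/205 = 0.44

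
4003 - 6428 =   -  2425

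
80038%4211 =29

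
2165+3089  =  5254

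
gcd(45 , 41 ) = 1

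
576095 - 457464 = 118631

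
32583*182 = 5930106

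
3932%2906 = 1026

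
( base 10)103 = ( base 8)147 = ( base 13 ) 7c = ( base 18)5d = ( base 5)403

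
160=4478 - 4318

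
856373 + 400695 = 1257068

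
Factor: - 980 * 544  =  -533120  =  -  2^7*5^1*7^2 * 17^1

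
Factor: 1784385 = 3^2*5^1*19^1 *2087^1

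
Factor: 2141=2141^1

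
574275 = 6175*93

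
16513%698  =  459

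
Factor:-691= - 691^1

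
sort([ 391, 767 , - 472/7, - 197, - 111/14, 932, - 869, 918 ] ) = [ - 869 ,-197, - 472/7, - 111/14,  391,767 , 918, 932 ] 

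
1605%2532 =1605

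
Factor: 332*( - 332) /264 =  - 13778/33 = - 2^1*3^( - 1)*11^( - 1 )*83^2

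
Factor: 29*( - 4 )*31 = -2^2*29^1*31^1 = - 3596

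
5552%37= 2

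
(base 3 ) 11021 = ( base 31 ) 3M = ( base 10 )115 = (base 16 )73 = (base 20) 5f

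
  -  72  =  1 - 73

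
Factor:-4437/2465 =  - 9/5 = - 3^2*5^( -1 ) 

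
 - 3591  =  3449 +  - 7040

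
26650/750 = 533/15 = 35.53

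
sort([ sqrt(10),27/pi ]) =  [sqrt( 10 ), 27/pi]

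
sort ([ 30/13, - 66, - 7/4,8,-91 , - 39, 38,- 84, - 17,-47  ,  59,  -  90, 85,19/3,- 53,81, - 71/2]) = [-91, - 90,  -  84,  -  66, - 53,  -  47, - 39, - 71/2, - 17, - 7/4, 30/13, 19/3,8  ,  38,59,81,85] 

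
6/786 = 1/131 = 0.01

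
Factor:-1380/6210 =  -2^1 *3^( - 2) = -2/9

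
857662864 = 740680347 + 116982517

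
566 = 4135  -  3569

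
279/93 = 3 = 3.00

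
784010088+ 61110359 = 845120447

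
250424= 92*2722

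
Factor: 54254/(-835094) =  - 27127/417547 = -13^(-1 )*27127^1* 32119^( - 1 ) 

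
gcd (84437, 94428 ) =1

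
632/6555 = 632/6555 = 0.10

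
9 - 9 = 0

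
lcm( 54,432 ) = 432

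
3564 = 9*396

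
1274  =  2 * 637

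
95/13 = 7  +  4/13 = 7.31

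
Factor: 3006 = 2^1*3^2*167^1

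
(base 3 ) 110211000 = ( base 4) 2101332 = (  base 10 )9342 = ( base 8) 22176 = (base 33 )8J3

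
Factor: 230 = 2^1 * 5^1 * 23^1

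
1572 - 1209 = 363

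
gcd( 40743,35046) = 27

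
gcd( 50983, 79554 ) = 1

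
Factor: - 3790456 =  - 2^3*17^1*47^1*593^1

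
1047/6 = 174+1/2 = 174.50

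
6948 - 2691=4257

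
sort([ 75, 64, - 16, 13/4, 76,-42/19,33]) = [ - 16,-42/19,13/4, 33, 64 , 75, 76]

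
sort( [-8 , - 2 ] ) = [-8,  -  2] 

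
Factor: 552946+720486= 1273432 = 2^3*159179^1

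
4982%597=206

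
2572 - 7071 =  - 4499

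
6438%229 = 26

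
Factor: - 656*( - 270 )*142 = 2^6 * 3^3  *  5^1*41^1 *71^1 = 25151040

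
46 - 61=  - 15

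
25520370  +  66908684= 92429054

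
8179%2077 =1948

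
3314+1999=5313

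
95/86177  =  95/86177 = 0.00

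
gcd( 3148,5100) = 4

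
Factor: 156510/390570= 3^1*37^1*277^ ( - 1)  =  111/277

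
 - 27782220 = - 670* 41466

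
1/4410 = 1/4410 = 0.00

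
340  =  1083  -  743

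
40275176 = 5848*6887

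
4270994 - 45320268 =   -  41049274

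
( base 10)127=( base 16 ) 7F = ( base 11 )106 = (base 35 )3M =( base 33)3s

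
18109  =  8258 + 9851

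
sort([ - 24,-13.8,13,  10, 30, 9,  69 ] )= [ - 24, - 13.8,9,10,13,30,69]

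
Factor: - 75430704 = - 2^4*3^1*89^1*17657^1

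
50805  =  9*5645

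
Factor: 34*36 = 2^3*3^2*17^1 = 1224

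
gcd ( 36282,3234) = 6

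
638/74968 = 319/37484 = 0.01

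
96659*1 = 96659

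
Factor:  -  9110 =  - 2^1*5^1*911^1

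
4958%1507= 437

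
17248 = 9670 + 7578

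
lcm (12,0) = 0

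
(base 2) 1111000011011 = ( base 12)4563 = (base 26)BAB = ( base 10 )7707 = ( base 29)94M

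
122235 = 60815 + 61420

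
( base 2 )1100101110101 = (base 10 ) 6517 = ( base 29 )7ll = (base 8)14565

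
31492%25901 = 5591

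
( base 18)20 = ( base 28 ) 18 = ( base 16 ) 24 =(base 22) 1E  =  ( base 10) 36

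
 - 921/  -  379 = 921/379 = 2.43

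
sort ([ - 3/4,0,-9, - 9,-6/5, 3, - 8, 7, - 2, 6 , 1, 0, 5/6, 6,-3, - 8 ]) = [ - 9, - 9, - 8, - 8,-3, - 2, - 6/5,  -  3/4, 0, 0, 5/6,1, 3, 6,6,  7] 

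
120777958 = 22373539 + 98404419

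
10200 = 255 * 40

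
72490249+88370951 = 160861200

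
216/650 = 108/325 = 0.33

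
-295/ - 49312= 295/49312  =  0.01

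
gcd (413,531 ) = 59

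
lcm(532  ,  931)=3724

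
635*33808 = 21468080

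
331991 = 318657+13334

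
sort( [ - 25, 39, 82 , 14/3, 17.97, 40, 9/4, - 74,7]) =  [  -  74, - 25, 9/4 , 14/3,7,17.97,39, 40,82]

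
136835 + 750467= 887302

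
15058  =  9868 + 5190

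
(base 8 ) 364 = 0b11110100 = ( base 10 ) 244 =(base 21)bd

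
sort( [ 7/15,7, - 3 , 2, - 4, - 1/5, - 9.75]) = [ - 9.75, - 4,-3, - 1/5, 7/15,2,  7] 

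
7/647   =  7/647 = 0.01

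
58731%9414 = 2247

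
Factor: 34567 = 13^1*2659^1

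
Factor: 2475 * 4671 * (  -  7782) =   -  2^1*3^6*5^2*11^1* 173^1*1297^1 = - 89965561950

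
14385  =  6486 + 7899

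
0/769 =0= 0.00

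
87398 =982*89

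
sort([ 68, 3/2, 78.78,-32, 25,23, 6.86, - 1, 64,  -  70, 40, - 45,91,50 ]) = [  -  70, - 45,-32,  -  1, 3/2, 6.86, 23,25 , 40,50,64, 68, 78.78, 91]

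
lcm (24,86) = 1032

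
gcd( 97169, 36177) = 1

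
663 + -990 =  - 327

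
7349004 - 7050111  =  298893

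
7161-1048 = 6113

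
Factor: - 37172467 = - 37172467^1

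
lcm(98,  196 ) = 196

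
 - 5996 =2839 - 8835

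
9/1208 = 9/1208 = 0.01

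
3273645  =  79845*41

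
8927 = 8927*1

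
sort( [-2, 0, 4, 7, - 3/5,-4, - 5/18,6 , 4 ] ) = [ - 4,-2,-3/5, - 5/18, 0, 4,4 , 6,7 ]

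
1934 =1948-14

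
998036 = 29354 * 34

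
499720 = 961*520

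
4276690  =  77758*55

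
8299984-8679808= -379824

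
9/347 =9/347  =  0.03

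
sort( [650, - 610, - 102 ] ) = [ - 610, - 102, 650]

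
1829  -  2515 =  -686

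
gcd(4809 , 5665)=1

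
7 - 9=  - 2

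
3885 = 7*555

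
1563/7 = 223  +  2/7 = 223.29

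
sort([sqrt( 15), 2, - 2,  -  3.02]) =[ - 3.02 ,  -  2 , 2, sqrt ( 15 )]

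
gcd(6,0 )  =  6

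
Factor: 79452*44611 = 3544433172 = 2^2*3^2*7^1*2207^1*6373^1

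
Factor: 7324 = 2^2*1831^1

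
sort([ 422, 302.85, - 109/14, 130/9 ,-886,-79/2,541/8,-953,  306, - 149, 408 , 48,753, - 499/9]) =[ - 953, - 886, - 149, - 499/9, -79/2,-109/14, 130/9,48 , 541/8, 302.85, 306, 408, 422, 753 ] 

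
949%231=25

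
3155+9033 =12188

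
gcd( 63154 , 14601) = 1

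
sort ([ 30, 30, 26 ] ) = [ 26, 30,30] 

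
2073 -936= 1137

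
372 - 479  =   - 107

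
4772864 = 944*5056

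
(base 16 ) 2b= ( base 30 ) 1D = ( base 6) 111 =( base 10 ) 43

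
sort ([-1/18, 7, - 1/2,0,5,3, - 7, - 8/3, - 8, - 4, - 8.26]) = [ - 8.26, -8, - 7, - 4,-8/3, - 1/2 , - 1/18, 0,3 , 5,7]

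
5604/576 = 467/48 = 9.73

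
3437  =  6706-3269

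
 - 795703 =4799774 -5595477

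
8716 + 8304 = 17020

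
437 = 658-221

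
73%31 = 11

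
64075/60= 12815/12 = 1067.92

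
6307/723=6307/723 = 8.72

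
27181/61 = 445 + 36/61 = 445.59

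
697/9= 697/9 = 77.44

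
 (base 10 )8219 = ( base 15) 267e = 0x201B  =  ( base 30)93t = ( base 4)2000123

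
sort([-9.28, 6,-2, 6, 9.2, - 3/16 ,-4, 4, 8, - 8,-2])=[ - 9.28, - 8, - 4, - 2, - 2, - 3/16, 4, 6, 6, 8, 9.2]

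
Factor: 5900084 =2^2*1475021^1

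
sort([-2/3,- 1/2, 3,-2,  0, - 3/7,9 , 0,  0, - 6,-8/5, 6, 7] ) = [-6,-2, - 8/5, - 2/3, - 1/2,-3/7,0,0,0, 3, 6 , 7, 9]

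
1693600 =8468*200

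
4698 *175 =822150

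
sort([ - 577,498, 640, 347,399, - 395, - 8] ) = [  -  577, - 395, - 8,  347,399,  498,  640 ] 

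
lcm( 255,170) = 510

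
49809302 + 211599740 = 261409042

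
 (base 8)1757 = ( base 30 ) 13H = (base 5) 13012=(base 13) 5C6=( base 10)1007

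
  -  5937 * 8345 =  - 49544265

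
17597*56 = 985432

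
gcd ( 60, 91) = 1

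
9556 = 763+8793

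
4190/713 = 4190/713 = 5.88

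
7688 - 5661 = 2027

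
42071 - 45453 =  - 3382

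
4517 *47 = 212299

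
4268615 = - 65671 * ( - 65)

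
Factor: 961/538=2^(-1 ) * 31^2*269^( - 1)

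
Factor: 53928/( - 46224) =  - 7/6 = - 2^ (  -  1 )*3^( - 1 )*7^1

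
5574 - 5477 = 97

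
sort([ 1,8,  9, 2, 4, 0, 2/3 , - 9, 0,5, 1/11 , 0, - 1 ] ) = [ - 9,-1, 0, 0, 0, 1/11 , 2/3,1,  2,  4, 5,8, 9]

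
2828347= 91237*31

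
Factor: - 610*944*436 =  - 2^7*5^1*59^1*61^1 * 109^1 = - 251066240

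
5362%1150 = 762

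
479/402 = 1 + 77/402 = 1.19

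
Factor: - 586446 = - 2^1* 3^1 * 7^1*13963^1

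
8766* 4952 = 43409232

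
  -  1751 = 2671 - 4422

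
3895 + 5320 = 9215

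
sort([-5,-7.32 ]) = [ - 7.32, - 5 ] 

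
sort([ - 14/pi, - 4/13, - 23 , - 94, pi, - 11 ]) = [ - 94, - 23, - 11, - 14/pi , - 4/13, pi] 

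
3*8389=25167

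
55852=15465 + 40387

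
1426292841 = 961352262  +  464940579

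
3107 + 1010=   4117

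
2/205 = 2/205= 0.01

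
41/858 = 41/858 = 0.05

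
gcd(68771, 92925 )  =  1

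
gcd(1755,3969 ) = 27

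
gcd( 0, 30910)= 30910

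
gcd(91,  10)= 1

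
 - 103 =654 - 757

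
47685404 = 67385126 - 19699722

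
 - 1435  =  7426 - 8861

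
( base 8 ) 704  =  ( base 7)1214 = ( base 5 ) 3302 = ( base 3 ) 121202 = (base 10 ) 452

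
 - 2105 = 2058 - 4163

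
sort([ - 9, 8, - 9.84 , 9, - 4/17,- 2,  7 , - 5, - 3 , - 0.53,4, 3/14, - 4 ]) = [ - 9.84, - 9,  -  5, - 4, - 3, - 2,-0.53,- 4/17 , 3/14, 4,7, 8, 9]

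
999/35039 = 27/947  =  0.03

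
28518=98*291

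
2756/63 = 43 + 47/63=43.75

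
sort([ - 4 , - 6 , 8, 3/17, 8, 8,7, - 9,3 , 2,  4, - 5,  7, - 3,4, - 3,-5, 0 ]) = [ - 9, - 6 ,-5, - 5, - 4, - 3, - 3, 0, 3/17,2,3, 4,4,7,7,8,  8,  8] 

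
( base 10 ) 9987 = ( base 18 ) 1cef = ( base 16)2703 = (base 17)2098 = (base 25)foc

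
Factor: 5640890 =2^1*5^1*564089^1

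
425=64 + 361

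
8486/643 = 13 + 127/643 = 13.20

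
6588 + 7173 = 13761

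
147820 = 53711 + 94109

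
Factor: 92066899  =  599^1*153701^1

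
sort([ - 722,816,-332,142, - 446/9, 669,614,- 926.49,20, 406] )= [ - 926.49 ,-722,-332, - 446/9, 20, 142,  406, 614,669 , 816]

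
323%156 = 11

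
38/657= 38/657 = 0.06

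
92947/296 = 92947/296   =  314.01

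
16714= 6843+9871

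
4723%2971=1752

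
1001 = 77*13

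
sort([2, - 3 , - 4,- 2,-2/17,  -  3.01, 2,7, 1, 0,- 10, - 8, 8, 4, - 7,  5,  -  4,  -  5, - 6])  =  [ - 10, - 8, - 7, - 6, - 5,-4 , - 4 ,-3.01, - 3, - 2,  -  2/17, 0, 1, 2,2, 4, 5,7, 8]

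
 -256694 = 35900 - 292594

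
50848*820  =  41695360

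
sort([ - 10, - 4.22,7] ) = [ - 10, - 4.22,7]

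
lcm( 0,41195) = 0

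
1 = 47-46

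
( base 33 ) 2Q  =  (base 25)3H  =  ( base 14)68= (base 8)134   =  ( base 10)92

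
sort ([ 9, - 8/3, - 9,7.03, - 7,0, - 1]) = [ - 9, - 7 ,- 8/3, - 1, 0, 7.03 , 9] 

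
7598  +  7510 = 15108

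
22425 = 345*65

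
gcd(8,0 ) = 8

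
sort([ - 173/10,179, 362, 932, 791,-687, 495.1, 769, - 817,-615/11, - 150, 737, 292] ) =[ - 817,-687, - 150, - 615/11,-173/10, 179,292,  362, 495.1, 737, 769, 791, 932 ] 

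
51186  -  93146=-41960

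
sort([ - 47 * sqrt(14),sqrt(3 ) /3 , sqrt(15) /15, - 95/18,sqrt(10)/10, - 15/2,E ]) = [ - 47*sqrt ( 14), - 15/2,  -  95/18,sqrt(  15)/15,  sqrt ( 10) /10 , sqrt( 3 ) /3 , E ]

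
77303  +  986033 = 1063336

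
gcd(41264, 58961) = 1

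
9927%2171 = 1243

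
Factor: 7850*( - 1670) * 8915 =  - 116871192500  =  - 2^2 * 5^4*157^1*167^1*1783^1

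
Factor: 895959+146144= 1042103 =1042103^1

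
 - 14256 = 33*( - 432)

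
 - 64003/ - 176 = 64003/176 = 363.65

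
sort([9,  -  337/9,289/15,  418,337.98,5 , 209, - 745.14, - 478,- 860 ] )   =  [-860,- 745.14, - 478, - 337/9, 5 , 9  ,  289/15, 209, 337.98,418 ] 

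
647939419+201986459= 849925878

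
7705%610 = 385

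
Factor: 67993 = 67993^1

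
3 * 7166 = 21498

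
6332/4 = 1583 = 1583.00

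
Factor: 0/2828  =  0 = 0^1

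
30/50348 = 15/25174=0.00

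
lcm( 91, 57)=5187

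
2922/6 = 487 = 487.00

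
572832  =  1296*442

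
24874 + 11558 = 36432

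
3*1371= 4113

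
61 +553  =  614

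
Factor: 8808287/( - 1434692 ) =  - 2^(  -  2)*7^( - 1)*23^1*59^1*6491^1*51239^ ( - 1)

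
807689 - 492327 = 315362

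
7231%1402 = 221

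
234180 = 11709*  20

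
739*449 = 331811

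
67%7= 4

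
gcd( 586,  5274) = 586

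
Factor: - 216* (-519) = 112104 = 2^3 * 3^4*173^1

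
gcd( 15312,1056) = 528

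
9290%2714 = 1148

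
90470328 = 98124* 922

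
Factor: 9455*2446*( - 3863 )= -2^1*5^1*31^1*61^1*1223^1*3863^1 = - 89339330590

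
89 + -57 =32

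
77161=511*151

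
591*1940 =1146540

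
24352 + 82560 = 106912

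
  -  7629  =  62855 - 70484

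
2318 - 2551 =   -  233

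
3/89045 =3/89045 = 0.00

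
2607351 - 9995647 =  - 7388296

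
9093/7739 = 9093/7739 = 1.17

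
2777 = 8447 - 5670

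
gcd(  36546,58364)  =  2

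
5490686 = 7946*691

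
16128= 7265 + 8863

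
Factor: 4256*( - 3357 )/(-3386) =7143696/1693 = 2^4*3^2*7^1*19^1*373^1*1693^( - 1)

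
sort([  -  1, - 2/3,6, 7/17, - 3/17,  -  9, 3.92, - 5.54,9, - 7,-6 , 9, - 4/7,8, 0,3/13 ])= [- 9 , - 7,-6,-5.54,-1, -2/3 ,  -  4/7, - 3/17, 0,3/13 , 7/17,3.92, 6, 8,9,9 ] 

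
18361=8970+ 9391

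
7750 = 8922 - 1172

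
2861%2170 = 691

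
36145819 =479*75461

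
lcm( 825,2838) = 70950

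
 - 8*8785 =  - 70280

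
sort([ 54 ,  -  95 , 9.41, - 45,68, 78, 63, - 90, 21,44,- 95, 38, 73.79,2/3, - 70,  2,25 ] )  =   [ - 95, - 95, - 90 , - 70, - 45, 2/3,2,9.41, 21,  25,38,44, 54,63, 68,73.79, 78 ] 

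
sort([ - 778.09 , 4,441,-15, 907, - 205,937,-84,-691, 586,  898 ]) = [ - 778.09, - 691,- 205, - 84, - 15, 4, 441, 586,898, 907, 937]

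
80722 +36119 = 116841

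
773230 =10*77323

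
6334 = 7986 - 1652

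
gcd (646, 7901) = 1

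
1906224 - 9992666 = - 8086442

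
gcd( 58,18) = 2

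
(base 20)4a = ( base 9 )110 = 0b1011010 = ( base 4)1122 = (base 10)90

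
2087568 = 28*74556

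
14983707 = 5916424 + 9067283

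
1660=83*20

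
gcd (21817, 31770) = 1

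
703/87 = 703/87 = 8.08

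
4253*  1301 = 5533153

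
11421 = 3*3807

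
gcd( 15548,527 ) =1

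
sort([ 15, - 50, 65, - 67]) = [ - 67,  -  50, 15, 65]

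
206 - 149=57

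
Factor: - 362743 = -362743^1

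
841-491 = 350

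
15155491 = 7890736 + 7264755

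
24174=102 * 237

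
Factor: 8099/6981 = 3^( - 1 )*7^1 *89^1*179^ ( - 1 )  =  623/537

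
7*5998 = 41986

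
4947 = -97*( - 51) 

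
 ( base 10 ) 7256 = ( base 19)111h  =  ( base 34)69e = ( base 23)dgb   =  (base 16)1c58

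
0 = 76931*0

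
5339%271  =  190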